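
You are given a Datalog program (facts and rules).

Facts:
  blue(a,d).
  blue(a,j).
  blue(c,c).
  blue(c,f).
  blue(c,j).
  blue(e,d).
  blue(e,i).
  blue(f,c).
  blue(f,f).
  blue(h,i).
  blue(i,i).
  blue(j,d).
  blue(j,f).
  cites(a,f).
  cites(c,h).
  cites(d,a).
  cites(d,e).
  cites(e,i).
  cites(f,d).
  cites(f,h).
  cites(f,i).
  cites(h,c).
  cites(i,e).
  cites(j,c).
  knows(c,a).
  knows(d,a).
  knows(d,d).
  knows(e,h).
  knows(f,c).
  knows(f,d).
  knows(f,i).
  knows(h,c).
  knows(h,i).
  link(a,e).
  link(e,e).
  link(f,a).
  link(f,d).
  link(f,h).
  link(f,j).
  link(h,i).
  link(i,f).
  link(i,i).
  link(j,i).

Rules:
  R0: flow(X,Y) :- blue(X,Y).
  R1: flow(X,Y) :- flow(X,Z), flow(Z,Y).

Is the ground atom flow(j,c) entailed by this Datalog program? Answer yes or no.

round 1: derive flow(a,d) via R0 from blue(a,d)
round 1: derive flow(a,j) via R0 from blue(a,j)
round 1: derive flow(c,c) via R0 from blue(c,c)
round 1: derive flow(c,f) via R0 from blue(c,f)
round 1: derive flow(c,j) via R0 from blue(c,j)
round 1: derive flow(e,d) via R0 from blue(e,d)
round 1: derive flow(e,i) via R0 from blue(e,i)
round 1: derive flow(f,c) via R0 from blue(f,c)
round 1: derive flow(f,f) via R0 from blue(f,f)
round 1: derive flow(h,i) via R0 from blue(h,i)
round 1: derive flow(i,i) via R0 from blue(i,i)
round 1: derive flow(j,d) via R0 from blue(j,d)
round 1: derive flow(j,f) via R0 from blue(j,f)
round 2: derive flow(a,f) via R1 from flow(a,j), flow(j,f)
round 2: derive flow(c,d) via R1 from flow(c,j), flow(j,d)
round 2: derive flow(f,j) via R1 from flow(f,c), flow(c,j)
round 2: derive flow(j,c) via R1 from flow(j,f), flow(f,c)
round 3: derive flow(a,c) via R1 from flow(a,f), flow(f,c)
round 3: derive flow(f,d) via R1 from flow(f,c), flow(c,d)
round 3: derive flow(j,j) via R1 from flow(j,c), flow(c,j)

yes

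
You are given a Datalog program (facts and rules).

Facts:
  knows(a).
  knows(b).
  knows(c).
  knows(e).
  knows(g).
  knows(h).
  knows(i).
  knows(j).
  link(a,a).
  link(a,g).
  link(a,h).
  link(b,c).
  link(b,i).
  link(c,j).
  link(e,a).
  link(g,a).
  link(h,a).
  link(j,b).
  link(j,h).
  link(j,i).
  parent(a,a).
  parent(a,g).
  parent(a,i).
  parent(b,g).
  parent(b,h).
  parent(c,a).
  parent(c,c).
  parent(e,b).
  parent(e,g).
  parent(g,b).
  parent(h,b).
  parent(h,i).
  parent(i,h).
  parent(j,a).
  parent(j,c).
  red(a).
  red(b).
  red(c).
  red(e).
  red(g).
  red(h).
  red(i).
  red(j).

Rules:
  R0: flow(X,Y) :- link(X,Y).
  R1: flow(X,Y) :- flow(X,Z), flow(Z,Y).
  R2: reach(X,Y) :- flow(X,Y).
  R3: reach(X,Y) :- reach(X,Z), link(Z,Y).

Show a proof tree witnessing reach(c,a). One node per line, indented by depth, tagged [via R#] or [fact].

round 1: derive flow(a,a) via R0 from link(a,a)
round 1: derive flow(a,g) via R0 from link(a,g)
round 1: derive flow(a,h) via R0 from link(a,h)
round 1: derive flow(b,c) via R0 from link(b,c)
round 1: derive flow(b,i) via R0 from link(b,i)
round 1: derive flow(c,j) via R0 from link(c,j)
round 1: derive flow(e,a) via R0 from link(e,a)
round 1: derive flow(g,a) via R0 from link(g,a)
round 1: derive flow(h,a) via R0 from link(h,a)
round 1: derive flow(j,b) via R0 from link(j,b)
round 1: derive flow(j,h) via R0 from link(j,h)
round 1: derive flow(j,i) via R0 from link(j,i)
round 2: derive flow(b,j) via R1 from flow(b,c), flow(c,j)
round 2: derive flow(c,b) via R1 from flow(c,j), flow(j,b)
round 2: derive flow(c,h) via R1 from flow(c,j), flow(j,h)
round 2: derive flow(c,i) via R1 from flow(c,j), flow(j,i)
round 2: derive flow(e,g) via R1 from flow(e,a), flow(a,g)
round 2: derive flow(e,h) via R1 from flow(e,a), flow(a,h)
round 2: derive flow(g,g) via R1 from flow(g,a), flow(a,g)
round 2: derive flow(g,h) via R1 from flow(g,a), flow(a,h)
round 2: derive flow(h,g) via R1 from flow(h,a), flow(a,g)
round 2: derive flow(h,h) via R1 from flow(h,a), flow(a,h)
round 2: derive flow(j,a) via R1 from flow(j,h), flow(h,a)
round 2: derive flow(j,c) via R1 from flow(j,b), flow(b,c)
round 2: derive reach(a,a) via R2 from flow(a,a)
round 2: derive reach(a,g) via R2 from flow(a,g)
round 2: derive reach(a,h) via R2 from flow(a,h)
round 2: derive reach(b,c) via R2 from flow(b,c)
round 2: derive reach(b,i) via R2 from flow(b,i)
round 2: derive reach(c,j) via R2 from flow(c,j)
round 2: derive reach(e,a) via R2 from flow(e,a)
round 2: derive reach(g,a) via R2 from flow(g,a)
round 2: derive reach(h,a) via R2 from flow(h,a)
round 2: derive reach(j,b) via R2 from flow(j,b)
round 2: derive reach(j,h) via R2 from flow(j,h)
round 2: derive reach(j,i) via R2 from flow(j,i)
round 3: derive flow(b,a) via R1 from flow(b,j), flow(j,a)
round 3: derive flow(b,b) via R1 from flow(b,c), flow(c,b)
round 3: derive flow(b,h) via R1 from flow(b,c), flow(c,h)
round 3: derive flow(c,a) via R1 from flow(c,h), flow(h,a)
round 3: derive flow(c,c) via R1 from flow(c,b), flow(b,c)
round 3: derive flow(c,g) via R1 from flow(c,h), flow(h,g)
round 3: derive flow(j,g) via R1 from flow(j,a), flow(a,g)
round 3: derive flow(j,j) via R1 from flow(j,b), flow(b,j)
round 3: derive reach(b,j) via R2 from flow(b,j)
round 3: derive reach(c,b) via R2 from flow(c,b)
round 3: derive reach(c,h) via R2 from flow(c,h)
round 3: derive reach(c,i) via R2 from flow(c,i)
round 3: derive reach(e,g) via R2 from flow(e,g)
round 3: derive reach(e,h) via R2 from flow(e,h)
round 3: derive reach(g,g) via R2 from flow(g,g)
round 3: derive reach(g,h) via R2 from flow(g,h)
round 3: derive reach(h,g) via R2 from flow(h,g)
round 3: derive reach(h,h) via R2 from flow(h,h)
round 3: derive reach(j,a) via R2 from flow(j,a)
round 3: derive reach(j,c) via R2 from flow(j,c)
round 4: derive flow(b,g) via R1 from flow(b,a), flow(a,g)
round 4: derive reach(b,a) via R2 from flow(b,a)
round 4: derive reach(b,b) via R2 from flow(b,b)
round 4: derive reach(b,h) via R2 from flow(b,h)
round 4: derive reach(c,a) via R2 from flow(c,a)
round 4: derive reach(c,c) via R2 from flow(c,c)
round 4: derive reach(c,g) via R2 from flow(c,g)
round 4: derive reach(j,g) via R2 from flow(j,g)
round 4: derive reach(j,j) via R2 from flow(j,j)
round 5: derive reach(b,g) via R2 from flow(b,g)

reach(c,a)  [via R2]
  flow(c,a)  [via R1]
    flow(c,h)  [via R1]
      flow(c,j)  [via R0]
        link(c,j)  [fact]
      flow(j,h)  [via R0]
        link(j,h)  [fact]
    flow(h,a)  [via R0]
      link(h,a)  [fact]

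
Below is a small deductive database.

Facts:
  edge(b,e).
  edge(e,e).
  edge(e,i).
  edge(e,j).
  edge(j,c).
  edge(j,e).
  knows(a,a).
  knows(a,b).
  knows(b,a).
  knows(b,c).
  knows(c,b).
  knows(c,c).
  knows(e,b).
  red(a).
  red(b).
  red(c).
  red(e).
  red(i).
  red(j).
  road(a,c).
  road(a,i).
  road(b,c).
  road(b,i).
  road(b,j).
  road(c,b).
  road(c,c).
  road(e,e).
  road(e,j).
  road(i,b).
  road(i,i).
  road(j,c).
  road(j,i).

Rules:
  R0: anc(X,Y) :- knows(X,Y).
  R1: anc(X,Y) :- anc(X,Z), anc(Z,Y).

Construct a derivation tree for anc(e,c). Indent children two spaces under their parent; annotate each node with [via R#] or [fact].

round 1: derive anc(a,a) via R0 from knows(a,a)
round 1: derive anc(a,b) via R0 from knows(a,b)
round 1: derive anc(b,a) via R0 from knows(b,a)
round 1: derive anc(b,c) via R0 from knows(b,c)
round 1: derive anc(c,b) via R0 from knows(c,b)
round 1: derive anc(c,c) via R0 from knows(c,c)
round 1: derive anc(e,b) via R0 from knows(e,b)
round 2: derive anc(a,c) via R1 from anc(a,b), anc(b,c)
round 2: derive anc(b,b) via R1 from anc(b,a), anc(a,b)
round 2: derive anc(c,a) via R1 from anc(c,b), anc(b,a)
round 2: derive anc(e,a) via R1 from anc(e,b), anc(b,a)
round 2: derive anc(e,c) via R1 from anc(e,b), anc(b,c)

anc(e,c)  [via R1]
  anc(e,b)  [via R0]
    knows(e,b)  [fact]
  anc(b,c)  [via R0]
    knows(b,c)  [fact]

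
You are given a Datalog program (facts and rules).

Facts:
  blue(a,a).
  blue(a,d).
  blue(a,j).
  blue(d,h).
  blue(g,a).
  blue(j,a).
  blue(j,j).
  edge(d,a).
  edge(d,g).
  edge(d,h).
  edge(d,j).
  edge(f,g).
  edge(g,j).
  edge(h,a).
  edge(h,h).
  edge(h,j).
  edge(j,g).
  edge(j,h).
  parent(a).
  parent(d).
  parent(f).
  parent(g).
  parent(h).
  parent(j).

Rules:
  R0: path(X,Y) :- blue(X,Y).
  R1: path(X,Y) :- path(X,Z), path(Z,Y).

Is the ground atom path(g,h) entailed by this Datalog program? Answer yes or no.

yes

round 1: derive path(a,a) via R0 from blue(a,a)
round 1: derive path(a,d) via R0 from blue(a,d)
round 1: derive path(a,j) via R0 from blue(a,j)
round 1: derive path(d,h) via R0 from blue(d,h)
round 1: derive path(g,a) via R0 from blue(g,a)
round 1: derive path(j,a) via R0 from blue(j,a)
round 1: derive path(j,j) via R0 from blue(j,j)
round 2: derive path(a,h) via R1 from path(a,d), path(d,h)
round 2: derive path(g,d) via R1 from path(g,a), path(a,d)
round 2: derive path(g,j) via R1 from path(g,a), path(a,j)
round 2: derive path(j,d) via R1 from path(j,a), path(a,d)
round 3: derive path(g,h) via R1 from path(g,a), path(a,h)
round 3: derive path(j,h) via R1 from path(j,a), path(a,h)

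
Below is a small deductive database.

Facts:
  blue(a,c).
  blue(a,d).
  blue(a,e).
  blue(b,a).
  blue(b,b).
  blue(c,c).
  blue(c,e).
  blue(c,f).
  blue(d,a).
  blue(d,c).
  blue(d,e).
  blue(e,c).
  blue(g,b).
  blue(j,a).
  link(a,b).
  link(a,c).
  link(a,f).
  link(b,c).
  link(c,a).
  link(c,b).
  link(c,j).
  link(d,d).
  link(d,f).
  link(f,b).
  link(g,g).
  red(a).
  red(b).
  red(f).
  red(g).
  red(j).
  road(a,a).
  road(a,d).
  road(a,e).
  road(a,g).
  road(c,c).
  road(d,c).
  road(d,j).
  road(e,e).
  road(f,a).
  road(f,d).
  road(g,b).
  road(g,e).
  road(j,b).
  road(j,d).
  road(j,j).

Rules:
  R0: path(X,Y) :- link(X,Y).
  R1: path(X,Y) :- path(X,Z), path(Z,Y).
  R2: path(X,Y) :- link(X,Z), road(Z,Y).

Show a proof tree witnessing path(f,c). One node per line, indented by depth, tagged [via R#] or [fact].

round 1: derive path(a,b) via R0 from link(a,b)
round 1: derive path(a,c) via R0 from link(a,c)
round 1: derive path(a,f) via R0 from link(a,f)
round 1: derive path(b,c) via R0 from link(b,c)
round 1: derive path(c,a) via R0 from link(c,a)
round 1: derive path(c,b) via R0 from link(c,b)
round 1: derive path(c,j) via R0 from link(c,j)
round 1: derive path(d,d) via R0 from link(d,d)
round 1: derive path(d,f) via R0 from link(d,f)
round 1: derive path(f,b) via R0 from link(f,b)
round 1: derive path(g,g) via R0 from link(g,g)
round 1: derive path(a,a) via R2 from link(a,f), road(f,a)
round 1: derive path(a,d) via R2 from link(a,f), road(f,d)
round 1: derive path(c,d) via R2 from link(c,a), road(a,d)
round 1: derive path(c,e) via R2 from link(c,a), road(a,e)
round 1: derive path(c,g) via R2 from link(c,a), road(a,g)
round 1: derive path(d,a) via R2 from link(d,f), road(f,a)
round 1: derive path(d,c) via R2 from link(d,d), road(d,c)
round 1: derive path(d,j) via R2 from link(d,d), road(d,j)
round 1: derive path(g,b) via R2 from link(g,g), road(g,b)
round 1: derive path(g,e) via R2 from link(g,g), road(g,e)
round 2: derive path(a,e) via R1 from path(a,c), path(c,e)
round 2: derive path(a,g) via R1 from path(a,c), path(c,g)
round 2: derive path(a,j) via R1 from path(a,c), path(c,j)
round 2: derive path(b,a) via R1 from path(b,c), path(c,a)
round 2: derive path(b,b) via R1 from path(b,c), path(c,b)
round 2: derive path(b,d) via R1 from path(b,c), path(c,d)
round 2: derive path(b,e) via R1 from path(b,c), path(c,e)
round 2: derive path(b,g) via R1 from path(b,c), path(c,g)
round 2: derive path(b,j) via R1 from path(b,c), path(c,j)
round 2: derive path(c,c) via R1 from path(c,a), path(a,c)
round 2: derive path(c,f) via R1 from path(c,a), path(a,f)
round 2: derive path(d,b) via R1 from path(d,a), path(a,b)
round 2: derive path(d,e) via R1 from path(d,c), path(c,e)
round 2: derive path(d,g) via R1 from path(d,c), path(c,g)
round 2: derive path(f,c) via R1 from path(f,b), path(b,c)
round 2: derive path(g,c) via R1 from path(g,b), path(b,c)
round 3: derive path(b,f) via R1 from path(b,a), path(a,f)
round 3: derive path(f,a) via R1 from path(f,b), path(b,a)
round 3: derive path(f,d) via R1 from path(f,b), path(b,d)
round 3: derive path(f,e) via R1 from path(f,b), path(b,e)
round 3: derive path(f,f) via R1 from path(f,c), path(c,f)
round 3: derive path(f,g) via R1 from path(f,b), path(b,g)
round 3: derive path(f,j) via R1 from path(f,b), path(b,j)
round 3: derive path(g,a) via R1 from path(g,b), path(b,a)
round 3: derive path(g,d) via R1 from path(g,b), path(b,d)
round 3: derive path(g,f) via R1 from path(g,c), path(c,f)
round 3: derive path(g,j) via R1 from path(g,b), path(b,j)

path(f,c)  [via R1]
  path(f,b)  [via R0]
    link(f,b)  [fact]
  path(b,c)  [via R0]
    link(b,c)  [fact]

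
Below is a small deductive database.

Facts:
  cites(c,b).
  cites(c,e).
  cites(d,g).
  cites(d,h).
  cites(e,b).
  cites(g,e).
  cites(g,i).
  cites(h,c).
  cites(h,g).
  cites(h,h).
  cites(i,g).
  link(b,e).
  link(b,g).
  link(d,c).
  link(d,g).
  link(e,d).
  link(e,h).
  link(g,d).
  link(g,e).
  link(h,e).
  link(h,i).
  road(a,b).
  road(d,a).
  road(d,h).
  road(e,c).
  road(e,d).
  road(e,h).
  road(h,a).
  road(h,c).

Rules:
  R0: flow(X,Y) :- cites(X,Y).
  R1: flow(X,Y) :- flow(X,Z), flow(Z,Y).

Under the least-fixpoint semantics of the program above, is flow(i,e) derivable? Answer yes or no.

round 1: derive flow(c,b) via R0 from cites(c,b)
round 1: derive flow(c,e) via R0 from cites(c,e)
round 1: derive flow(d,g) via R0 from cites(d,g)
round 1: derive flow(d,h) via R0 from cites(d,h)
round 1: derive flow(e,b) via R0 from cites(e,b)
round 1: derive flow(g,e) via R0 from cites(g,e)
round 1: derive flow(g,i) via R0 from cites(g,i)
round 1: derive flow(h,c) via R0 from cites(h,c)
round 1: derive flow(h,g) via R0 from cites(h,g)
round 1: derive flow(h,h) via R0 from cites(h,h)
round 1: derive flow(i,g) via R0 from cites(i,g)
round 2: derive flow(d,c) via R1 from flow(d,h), flow(h,c)
round 2: derive flow(d,e) via R1 from flow(d,g), flow(g,e)
round 2: derive flow(d,i) via R1 from flow(d,g), flow(g,i)
round 2: derive flow(g,b) via R1 from flow(g,e), flow(e,b)
round 2: derive flow(g,g) via R1 from flow(g,i), flow(i,g)
round 2: derive flow(h,b) via R1 from flow(h,c), flow(c,b)
round 2: derive flow(h,e) via R1 from flow(h,c), flow(c,e)
round 2: derive flow(h,i) via R1 from flow(h,g), flow(g,i)
round 2: derive flow(i,e) via R1 from flow(i,g), flow(g,e)
round 2: derive flow(i,i) via R1 from flow(i,g), flow(g,i)
round 3: derive flow(d,b) via R1 from flow(d,c), flow(c,b)
round 3: derive flow(i,b) via R1 from flow(i,e), flow(e,b)

yes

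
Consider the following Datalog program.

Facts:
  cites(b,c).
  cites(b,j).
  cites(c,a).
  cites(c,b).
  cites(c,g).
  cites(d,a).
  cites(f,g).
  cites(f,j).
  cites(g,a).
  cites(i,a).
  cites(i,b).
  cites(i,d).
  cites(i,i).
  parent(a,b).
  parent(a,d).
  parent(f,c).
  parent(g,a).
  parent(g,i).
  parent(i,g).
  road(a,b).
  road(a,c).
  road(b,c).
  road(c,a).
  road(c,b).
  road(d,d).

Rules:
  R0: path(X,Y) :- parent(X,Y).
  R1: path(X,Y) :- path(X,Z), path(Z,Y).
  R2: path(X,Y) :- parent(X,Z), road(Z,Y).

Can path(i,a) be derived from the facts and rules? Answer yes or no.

yes

round 1: derive path(a,b) via R0 from parent(a,b)
round 1: derive path(a,d) via R0 from parent(a,d)
round 1: derive path(f,c) via R0 from parent(f,c)
round 1: derive path(g,a) via R0 from parent(g,a)
round 1: derive path(g,i) via R0 from parent(g,i)
round 1: derive path(i,g) via R0 from parent(i,g)
round 1: derive path(a,c) via R2 from parent(a,b), road(b,c)
round 1: derive path(f,a) via R2 from parent(f,c), road(c,a)
round 1: derive path(f,b) via R2 from parent(f,c), road(c,b)
round 1: derive path(g,b) via R2 from parent(g,a), road(a,b)
round 1: derive path(g,c) via R2 from parent(g,a), road(a,c)
round 2: derive path(f,d) via R1 from path(f,a), path(a,d)
round 2: derive path(g,d) via R1 from path(g,a), path(a,d)
round 2: derive path(g,g) via R1 from path(g,i), path(i,g)
round 2: derive path(i,a) via R1 from path(i,g), path(g,a)
round 2: derive path(i,b) via R1 from path(i,g), path(g,b)
round 2: derive path(i,c) via R1 from path(i,g), path(g,c)
round 2: derive path(i,i) via R1 from path(i,g), path(g,i)
round 3: derive path(i,d) via R1 from path(i,a), path(a,d)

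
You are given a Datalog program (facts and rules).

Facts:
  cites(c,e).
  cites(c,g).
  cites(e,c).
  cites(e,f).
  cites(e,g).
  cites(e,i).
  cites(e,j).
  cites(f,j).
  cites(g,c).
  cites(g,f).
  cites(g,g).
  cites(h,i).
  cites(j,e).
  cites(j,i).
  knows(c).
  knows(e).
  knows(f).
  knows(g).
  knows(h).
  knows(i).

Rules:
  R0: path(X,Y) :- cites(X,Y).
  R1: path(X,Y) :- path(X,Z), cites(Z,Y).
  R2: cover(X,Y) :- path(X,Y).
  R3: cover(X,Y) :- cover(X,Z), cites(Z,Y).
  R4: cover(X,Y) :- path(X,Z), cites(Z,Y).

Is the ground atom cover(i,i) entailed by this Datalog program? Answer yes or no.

round 1: derive path(c,e) via R0 from cites(c,e)
round 1: derive path(c,g) via R0 from cites(c,g)
round 1: derive path(e,c) via R0 from cites(e,c)
round 1: derive path(e,f) via R0 from cites(e,f)
round 1: derive path(e,g) via R0 from cites(e,g)
round 1: derive path(e,i) via R0 from cites(e,i)
round 1: derive path(e,j) via R0 from cites(e,j)
round 1: derive path(f,j) via R0 from cites(f,j)
round 1: derive path(g,c) via R0 from cites(g,c)
round 1: derive path(g,f) via R0 from cites(g,f)
round 1: derive path(g,g) via R0 from cites(g,g)
round 1: derive path(h,i) via R0 from cites(h,i)
round 1: derive path(j,e) via R0 from cites(j,e)
round 1: derive path(j,i) via R0 from cites(j,i)
round 2: derive path(c,c) via R1 from path(c,e), cites(e,c)
round 2: derive path(c,f) via R1 from path(c,e), cites(e,f)
round 2: derive path(c,i) via R1 from path(c,e), cites(e,i)
round 2: derive path(c,j) via R1 from path(c,e), cites(e,j)
round 2: derive path(e,e) via R1 from path(e,c), cites(c,e)
round 2: derive path(f,e) via R1 from path(f,j), cites(j,e)
round 2: derive path(f,i) via R1 from path(f,j), cites(j,i)
round 2: derive path(g,e) via R1 from path(g,c), cites(c,e)
round 2: derive path(g,j) via R1 from path(g,f), cites(f,j)
round 2: derive path(j,c) via R1 from path(j,e), cites(e,c)
round 2: derive path(j,f) via R1 from path(j,e), cites(e,f)
round 2: derive path(j,g) via R1 from path(j,e), cites(e,g)
round 2: derive path(j,j) via R1 from path(j,e), cites(e,j)
round 2: derive cover(c,e) via R2 from path(c,e)
round 2: derive cover(c,g) via R2 from path(c,g)
round 2: derive cover(e,c) via R2 from path(e,c)
round 2: derive cover(e,f) via R2 from path(e,f)
round 2: derive cover(e,g) via R2 from path(e,g)
round 2: derive cover(e,i) via R2 from path(e,i)
round 2: derive cover(e,j) via R2 from path(e,j)
round 2: derive cover(f,j) via R2 from path(f,j)
round 2: derive cover(g,c) via R2 from path(g,c)
round 2: derive cover(g,f) via R2 from path(g,f)
round 2: derive cover(g,g) via R2 from path(g,g)
round 2: derive cover(h,i) via R2 from path(h,i)
round 2: derive cover(j,e) via R2 from path(j,e)
round 2: derive cover(j,i) via R2 from path(j,i)
round 2: derive cover(c,c) via R4 from path(c,e), cites(e,c)
round 2: derive cover(c,f) via R4 from path(c,e), cites(e,f)
round 2: derive cover(c,i) via R4 from path(c,e), cites(e,i)
round 2: derive cover(c,j) via R4 from path(c,e), cites(e,j)
round 2: derive cover(e,e) via R4 from path(e,c), cites(c,e)
round 2: derive cover(f,e) via R4 from path(f,j), cites(j,e)
round 2: derive cover(f,i) via R4 from path(f,j), cites(j,i)
round 2: derive cover(g,e) via R4 from path(g,c), cites(c,e)
round 2: derive cover(g,j) via R4 from path(g,f), cites(f,j)
round 2: derive cover(j,c) via R4 from path(j,e), cites(e,c)
round 2: derive cover(j,f) via R4 from path(j,e), cites(e,f)
round 2: derive cover(j,g) via R4 from path(j,e), cites(e,g)
round 2: derive cover(j,j) via R4 from path(j,e), cites(e,j)
round 3: derive path(f,c) via R1 from path(f,e), cites(e,c)
round 3: derive path(f,f) via R1 from path(f,e), cites(e,f)
round 3: derive path(f,g) via R1 from path(f,e), cites(e,g)
round 3: derive path(g,i) via R1 from path(g,e), cites(e,i)
round 3: derive cover(f,c) via R3 from cover(f,e), cites(e,c)
round 3: derive cover(f,f) via R3 from cover(f,e), cites(e,f)
round 3: derive cover(f,g) via R3 from cover(f,e), cites(e,g)
round 3: derive cover(g,i) via R3 from cover(g,e), cites(e,i)

no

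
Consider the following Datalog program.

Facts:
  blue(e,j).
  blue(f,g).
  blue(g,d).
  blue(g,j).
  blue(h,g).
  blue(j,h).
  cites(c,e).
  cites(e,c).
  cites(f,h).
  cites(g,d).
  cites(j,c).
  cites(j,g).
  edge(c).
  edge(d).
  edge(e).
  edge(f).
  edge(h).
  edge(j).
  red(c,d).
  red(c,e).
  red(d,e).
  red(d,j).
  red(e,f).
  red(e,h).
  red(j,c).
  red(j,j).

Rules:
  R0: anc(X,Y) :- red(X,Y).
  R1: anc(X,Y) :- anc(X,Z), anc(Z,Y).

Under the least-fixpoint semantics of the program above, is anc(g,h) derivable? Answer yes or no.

no

round 1: derive anc(c,d) via R0 from red(c,d)
round 1: derive anc(c,e) via R0 from red(c,e)
round 1: derive anc(d,e) via R0 from red(d,e)
round 1: derive anc(d,j) via R0 from red(d,j)
round 1: derive anc(e,f) via R0 from red(e,f)
round 1: derive anc(e,h) via R0 from red(e,h)
round 1: derive anc(j,c) via R0 from red(j,c)
round 1: derive anc(j,j) via R0 from red(j,j)
round 2: derive anc(c,f) via R1 from anc(c,e), anc(e,f)
round 2: derive anc(c,h) via R1 from anc(c,e), anc(e,h)
round 2: derive anc(c,j) via R1 from anc(c,d), anc(d,j)
round 2: derive anc(d,c) via R1 from anc(d,j), anc(j,c)
round 2: derive anc(d,f) via R1 from anc(d,e), anc(e,f)
round 2: derive anc(d,h) via R1 from anc(d,e), anc(e,h)
round 2: derive anc(j,d) via R1 from anc(j,c), anc(c,d)
round 2: derive anc(j,e) via R1 from anc(j,c), anc(c,e)
round 3: derive anc(c,c) via R1 from anc(c,d), anc(d,c)
round 3: derive anc(d,d) via R1 from anc(d,c), anc(c,d)
round 3: derive anc(j,f) via R1 from anc(j,c), anc(c,f)
round 3: derive anc(j,h) via R1 from anc(j,c), anc(c,h)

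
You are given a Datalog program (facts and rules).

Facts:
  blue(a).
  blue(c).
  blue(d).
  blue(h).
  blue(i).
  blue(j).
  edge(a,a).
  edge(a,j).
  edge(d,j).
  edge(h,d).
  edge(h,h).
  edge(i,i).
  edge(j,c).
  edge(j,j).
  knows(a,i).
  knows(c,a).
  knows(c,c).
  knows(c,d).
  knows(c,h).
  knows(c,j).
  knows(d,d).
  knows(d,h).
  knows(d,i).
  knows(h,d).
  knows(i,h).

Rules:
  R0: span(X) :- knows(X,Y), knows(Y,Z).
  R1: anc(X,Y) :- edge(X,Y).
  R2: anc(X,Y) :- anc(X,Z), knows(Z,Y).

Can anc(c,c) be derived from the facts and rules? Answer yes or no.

round 1: derive anc(a,a) via R1 from edge(a,a)
round 1: derive anc(a,j) via R1 from edge(a,j)
round 1: derive anc(d,j) via R1 from edge(d,j)
round 1: derive anc(h,d) via R1 from edge(h,d)
round 1: derive anc(h,h) via R1 from edge(h,h)
round 1: derive anc(i,i) via R1 from edge(i,i)
round 1: derive anc(j,c) via R1 from edge(j,c)
round 1: derive anc(j,j) via R1 from edge(j,j)
round 2: derive anc(a,i) via R2 from anc(a,a), knows(a,i)
round 2: derive anc(h,i) via R2 from anc(h,d), knows(d,i)
round 2: derive anc(i,h) via R2 from anc(i,i), knows(i,h)
round 2: derive anc(j,a) via R2 from anc(j,c), knows(c,a)
round 2: derive anc(j,d) via R2 from anc(j,c), knows(c,d)
round 2: derive anc(j,h) via R2 from anc(j,c), knows(c,h)
round 3: derive anc(a,h) via R2 from anc(a,i), knows(i,h)
round 3: derive anc(i,d) via R2 from anc(i,h), knows(h,d)
round 3: derive anc(j,i) via R2 from anc(j,a), knows(a,i)
round 4: derive anc(a,d) via R2 from anc(a,h), knows(h,d)

no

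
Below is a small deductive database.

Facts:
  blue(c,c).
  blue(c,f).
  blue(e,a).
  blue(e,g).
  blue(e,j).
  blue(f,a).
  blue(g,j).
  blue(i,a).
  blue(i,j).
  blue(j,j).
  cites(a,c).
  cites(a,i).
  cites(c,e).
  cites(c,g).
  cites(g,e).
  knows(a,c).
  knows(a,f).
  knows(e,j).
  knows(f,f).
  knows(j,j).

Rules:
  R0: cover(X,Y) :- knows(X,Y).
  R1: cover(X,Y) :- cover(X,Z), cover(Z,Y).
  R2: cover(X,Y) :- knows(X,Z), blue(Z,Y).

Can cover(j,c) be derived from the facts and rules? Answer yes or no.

no

round 1: derive cover(a,c) via R0 from knows(a,c)
round 1: derive cover(a,f) via R0 from knows(a,f)
round 1: derive cover(e,j) via R0 from knows(e,j)
round 1: derive cover(f,f) via R0 from knows(f,f)
round 1: derive cover(j,j) via R0 from knows(j,j)
round 1: derive cover(a,a) via R2 from knows(a,f), blue(f,a)
round 1: derive cover(f,a) via R2 from knows(f,f), blue(f,a)
round 2: derive cover(f,c) via R1 from cover(f,a), cover(a,c)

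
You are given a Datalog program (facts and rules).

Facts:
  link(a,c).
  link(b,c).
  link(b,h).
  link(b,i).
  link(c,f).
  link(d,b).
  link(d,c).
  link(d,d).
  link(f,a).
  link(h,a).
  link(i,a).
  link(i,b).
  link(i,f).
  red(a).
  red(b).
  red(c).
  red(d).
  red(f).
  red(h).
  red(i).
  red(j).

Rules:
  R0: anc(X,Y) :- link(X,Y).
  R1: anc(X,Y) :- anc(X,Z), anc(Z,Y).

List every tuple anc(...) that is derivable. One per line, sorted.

anc(a,a)
anc(a,c)
anc(a,f)
anc(b,a)
anc(b,b)
anc(b,c)
anc(b,f)
anc(b,h)
anc(b,i)
anc(c,a)
anc(c,c)
anc(c,f)
anc(d,a)
anc(d,b)
anc(d,c)
anc(d,d)
anc(d,f)
anc(d,h)
anc(d,i)
anc(f,a)
anc(f,c)
anc(f,f)
anc(h,a)
anc(h,c)
anc(h,f)
anc(i,a)
anc(i,b)
anc(i,c)
anc(i,f)
anc(i,h)
anc(i,i)

round 1: derive anc(a,c) via R0 from link(a,c)
round 1: derive anc(b,c) via R0 from link(b,c)
round 1: derive anc(b,h) via R0 from link(b,h)
round 1: derive anc(b,i) via R0 from link(b,i)
round 1: derive anc(c,f) via R0 from link(c,f)
round 1: derive anc(d,b) via R0 from link(d,b)
round 1: derive anc(d,c) via R0 from link(d,c)
round 1: derive anc(d,d) via R0 from link(d,d)
round 1: derive anc(f,a) via R0 from link(f,a)
round 1: derive anc(h,a) via R0 from link(h,a)
round 1: derive anc(i,a) via R0 from link(i,a)
round 1: derive anc(i,b) via R0 from link(i,b)
round 1: derive anc(i,f) via R0 from link(i,f)
round 2: derive anc(a,f) via R1 from anc(a,c), anc(c,f)
round 2: derive anc(b,a) via R1 from anc(b,h), anc(h,a)
round 2: derive anc(b,b) via R1 from anc(b,i), anc(i,b)
round 2: derive anc(b,f) via R1 from anc(b,c), anc(c,f)
round 2: derive anc(c,a) via R1 from anc(c,f), anc(f,a)
round 2: derive anc(d,f) via R1 from anc(d,c), anc(c,f)
round 2: derive anc(d,h) via R1 from anc(d,b), anc(b,h)
round 2: derive anc(d,i) via R1 from anc(d,b), anc(b,i)
round 2: derive anc(f,c) via R1 from anc(f,a), anc(a,c)
round 2: derive anc(h,c) via R1 from anc(h,a), anc(a,c)
round 2: derive anc(i,c) via R1 from anc(i,a), anc(a,c)
round 2: derive anc(i,h) via R1 from anc(i,b), anc(b,h)
round 2: derive anc(i,i) via R1 from anc(i,b), anc(b,i)
round 3: derive anc(a,a) via R1 from anc(a,c), anc(c,a)
round 3: derive anc(c,c) via R1 from anc(c,a), anc(a,c)
round 3: derive anc(d,a) via R1 from anc(d,b), anc(b,a)
round 3: derive anc(f,f) via R1 from anc(f,a), anc(a,f)
round 3: derive anc(h,f) via R1 from anc(h,a), anc(a,f)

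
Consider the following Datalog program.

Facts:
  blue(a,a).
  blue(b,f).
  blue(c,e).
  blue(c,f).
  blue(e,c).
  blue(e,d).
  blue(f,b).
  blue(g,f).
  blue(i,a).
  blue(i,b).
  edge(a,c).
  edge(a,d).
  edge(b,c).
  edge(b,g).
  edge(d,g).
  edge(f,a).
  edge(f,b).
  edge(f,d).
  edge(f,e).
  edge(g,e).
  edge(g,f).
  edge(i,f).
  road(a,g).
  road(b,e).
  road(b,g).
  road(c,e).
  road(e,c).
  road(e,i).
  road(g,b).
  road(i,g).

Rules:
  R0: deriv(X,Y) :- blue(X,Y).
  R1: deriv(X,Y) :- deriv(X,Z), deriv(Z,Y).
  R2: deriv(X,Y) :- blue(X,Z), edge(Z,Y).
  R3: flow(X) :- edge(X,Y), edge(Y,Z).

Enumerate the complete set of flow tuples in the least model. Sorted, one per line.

flow(a)
flow(b)
flow(d)
flow(f)
flow(g)
flow(i)

round 1: derive flow(a) via R3 from edge(a,d), edge(d,g)
round 1: derive flow(b) via R3 from edge(b,g), edge(g,e)
round 1: derive flow(d) via R3 from edge(d,g), edge(g,e)
round 1: derive flow(f) via R3 from edge(f,a), edge(a,c)
round 1: derive flow(g) via R3 from edge(g,f), edge(f,a)
round 1: derive flow(i) via R3 from edge(i,f), edge(f,a)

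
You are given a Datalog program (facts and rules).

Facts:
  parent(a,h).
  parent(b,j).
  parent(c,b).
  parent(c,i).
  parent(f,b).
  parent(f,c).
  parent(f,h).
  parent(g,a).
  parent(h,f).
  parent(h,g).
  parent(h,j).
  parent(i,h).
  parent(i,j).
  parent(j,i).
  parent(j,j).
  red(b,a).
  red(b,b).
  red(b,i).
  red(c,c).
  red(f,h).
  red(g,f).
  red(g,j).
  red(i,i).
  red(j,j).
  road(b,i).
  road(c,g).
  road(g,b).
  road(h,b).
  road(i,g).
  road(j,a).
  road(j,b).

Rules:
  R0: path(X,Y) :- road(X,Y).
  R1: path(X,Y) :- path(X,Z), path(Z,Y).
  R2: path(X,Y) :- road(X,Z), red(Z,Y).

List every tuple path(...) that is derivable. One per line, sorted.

path(b,a)
path(b,b)
path(b,f)
path(b,g)
path(b,i)
path(b,j)
path(c,a)
path(c,b)
path(c,f)
path(c,g)
path(c,i)
path(c,j)
path(g,a)
path(g,b)
path(g,f)
path(g,g)
path(g,i)
path(g,j)
path(h,a)
path(h,b)
path(h,f)
path(h,g)
path(h,i)
path(h,j)
path(i,a)
path(i,b)
path(i,f)
path(i,g)
path(i,i)
path(i,j)
path(j,a)
path(j,b)
path(j,f)
path(j,g)
path(j,i)
path(j,j)

round 1: derive path(b,i) via R0 from road(b,i)
round 1: derive path(c,g) via R0 from road(c,g)
round 1: derive path(g,b) via R0 from road(g,b)
round 1: derive path(h,b) via R0 from road(h,b)
round 1: derive path(i,g) via R0 from road(i,g)
round 1: derive path(j,a) via R0 from road(j,a)
round 1: derive path(j,b) via R0 from road(j,b)
round 1: derive path(c,f) via R2 from road(c,g), red(g,f)
round 1: derive path(c,j) via R2 from road(c,g), red(g,j)
round 1: derive path(g,a) via R2 from road(g,b), red(b,a)
round 1: derive path(g,i) via R2 from road(g,b), red(b,i)
round 1: derive path(h,a) via R2 from road(h,b), red(b,a)
round 1: derive path(h,i) via R2 from road(h,b), red(b,i)
round 1: derive path(i,f) via R2 from road(i,g), red(g,f)
round 1: derive path(i,j) via R2 from road(i,g), red(g,j)
round 1: derive path(j,i) via R2 from road(j,b), red(b,i)
round 2: derive path(b,f) via R1 from path(b,i), path(i,f)
round 2: derive path(b,g) via R1 from path(b,i), path(i,g)
round 2: derive path(b,j) via R1 from path(b,i), path(i,j)
round 2: derive path(c,a) via R1 from path(c,g), path(g,a)
round 2: derive path(c,b) via R1 from path(c,g), path(g,b)
round 2: derive path(c,i) via R1 from path(c,g), path(g,i)
round 2: derive path(g,f) via R1 from path(g,i), path(i,f)
round 2: derive path(g,g) via R1 from path(g,i), path(i,g)
round 2: derive path(g,j) via R1 from path(g,i), path(i,j)
round 2: derive path(h,f) via R1 from path(h,i), path(i,f)
round 2: derive path(h,g) via R1 from path(h,i), path(i,g)
round 2: derive path(h,j) via R1 from path(h,i), path(i,j)
round 2: derive path(i,a) via R1 from path(i,g), path(g,a)
round 2: derive path(i,b) via R1 from path(i,g), path(g,b)
round 2: derive path(i,i) via R1 from path(i,g), path(g,i)
round 2: derive path(j,f) via R1 from path(j,i), path(i,f)
round 2: derive path(j,g) via R1 from path(j,i), path(i,g)
round 2: derive path(j,j) via R1 from path(j,i), path(i,j)
round 3: derive path(b,a) via R1 from path(b,g), path(g,a)
round 3: derive path(b,b) via R1 from path(b,g), path(g,b)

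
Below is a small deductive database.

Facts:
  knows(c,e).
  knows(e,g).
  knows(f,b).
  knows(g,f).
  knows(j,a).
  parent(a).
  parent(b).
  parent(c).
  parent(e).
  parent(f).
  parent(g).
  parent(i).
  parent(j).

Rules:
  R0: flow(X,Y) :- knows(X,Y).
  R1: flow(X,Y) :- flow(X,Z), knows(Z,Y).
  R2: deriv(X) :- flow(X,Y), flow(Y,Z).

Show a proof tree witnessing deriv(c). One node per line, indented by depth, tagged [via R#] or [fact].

deriv(c)  [via R2]
  flow(c,e)  [via R0]
    knows(c,e)  [fact]
  flow(e,g)  [via R0]
    knows(e,g)  [fact]

round 1: derive flow(c,e) via R0 from knows(c,e)
round 1: derive flow(e,g) via R0 from knows(e,g)
round 1: derive flow(f,b) via R0 from knows(f,b)
round 1: derive flow(g,f) via R0 from knows(g,f)
round 1: derive flow(j,a) via R0 from knows(j,a)
round 2: derive flow(c,g) via R1 from flow(c,e), knows(e,g)
round 2: derive flow(e,f) via R1 from flow(e,g), knows(g,f)
round 2: derive flow(g,b) via R1 from flow(g,f), knows(f,b)
round 2: derive deriv(c) via R2 from flow(c,e), flow(e,g)
round 2: derive deriv(e) via R2 from flow(e,g), flow(g,f)
round 2: derive deriv(g) via R2 from flow(g,f), flow(f,b)
round 3: derive flow(c,f) via R1 from flow(c,g), knows(g,f)
round 3: derive flow(e,b) via R1 from flow(e,f), knows(f,b)
round 4: derive flow(c,b) via R1 from flow(c,f), knows(f,b)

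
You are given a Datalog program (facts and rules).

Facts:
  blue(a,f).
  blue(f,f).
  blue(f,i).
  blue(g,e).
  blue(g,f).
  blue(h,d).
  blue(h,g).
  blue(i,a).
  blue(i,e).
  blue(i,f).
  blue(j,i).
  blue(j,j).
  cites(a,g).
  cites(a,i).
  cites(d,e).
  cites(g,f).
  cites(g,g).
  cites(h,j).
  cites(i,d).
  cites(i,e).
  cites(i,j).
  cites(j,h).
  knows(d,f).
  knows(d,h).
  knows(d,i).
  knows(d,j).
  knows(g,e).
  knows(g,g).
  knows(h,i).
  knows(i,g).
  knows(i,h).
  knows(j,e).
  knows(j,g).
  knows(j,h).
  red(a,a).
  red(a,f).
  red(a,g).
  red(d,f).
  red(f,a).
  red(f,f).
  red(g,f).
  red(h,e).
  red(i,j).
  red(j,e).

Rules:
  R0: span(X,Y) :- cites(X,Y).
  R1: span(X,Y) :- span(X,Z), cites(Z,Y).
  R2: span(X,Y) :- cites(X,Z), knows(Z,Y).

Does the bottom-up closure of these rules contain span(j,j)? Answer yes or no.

yes

round 1: derive span(a,g) via R0 from cites(a,g)
round 1: derive span(a,i) via R0 from cites(a,i)
round 1: derive span(d,e) via R0 from cites(d,e)
round 1: derive span(g,f) via R0 from cites(g,f)
round 1: derive span(g,g) via R0 from cites(g,g)
round 1: derive span(h,j) via R0 from cites(h,j)
round 1: derive span(i,d) via R0 from cites(i,d)
round 1: derive span(i,e) via R0 from cites(i,e)
round 1: derive span(i,j) via R0 from cites(i,j)
round 1: derive span(j,h) via R0 from cites(j,h)
round 1: derive span(a,e) via R2 from cites(a,g), knows(g,e)
round 1: derive span(a,h) via R2 from cites(a,i), knows(i,h)
round 1: derive span(g,e) via R2 from cites(g,g), knows(g,e)
round 1: derive span(h,e) via R2 from cites(h,j), knows(j,e)
round 1: derive span(h,g) via R2 from cites(h,j), knows(j,g)
round 1: derive span(h,h) via R2 from cites(h,j), knows(j,h)
round 1: derive span(i,f) via R2 from cites(i,d), knows(d,f)
round 1: derive span(i,g) via R2 from cites(i,j), knows(j,g)
round 1: derive span(i,h) via R2 from cites(i,d), knows(d,h)
round 1: derive span(i,i) via R2 from cites(i,d), knows(d,i)
round 1: derive span(j,i) via R2 from cites(j,h), knows(h,i)
round 2: derive span(a,d) via R1 from span(a,i), cites(i,d)
round 2: derive span(a,f) via R1 from span(a,g), cites(g,f)
round 2: derive span(a,j) via R1 from span(a,h), cites(h,j)
round 2: derive span(h,f) via R1 from span(h,g), cites(g,f)
round 2: derive span(j,d) via R1 from span(j,i), cites(i,d)
round 2: derive span(j,e) via R1 from span(j,i), cites(i,e)
round 2: derive span(j,j) via R1 from span(j,h), cites(h,j)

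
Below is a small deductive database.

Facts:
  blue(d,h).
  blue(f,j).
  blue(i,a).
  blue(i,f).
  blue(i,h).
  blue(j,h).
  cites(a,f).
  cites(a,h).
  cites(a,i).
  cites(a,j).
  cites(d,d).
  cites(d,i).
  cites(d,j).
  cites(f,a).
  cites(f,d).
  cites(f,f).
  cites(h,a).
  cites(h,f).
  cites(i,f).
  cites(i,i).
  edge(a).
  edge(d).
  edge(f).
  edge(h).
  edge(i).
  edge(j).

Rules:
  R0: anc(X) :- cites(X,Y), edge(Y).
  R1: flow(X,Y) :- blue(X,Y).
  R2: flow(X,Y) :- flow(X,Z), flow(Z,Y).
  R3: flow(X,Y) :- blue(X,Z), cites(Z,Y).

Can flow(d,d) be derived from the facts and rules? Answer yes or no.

no

round 1: derive flow(d,h) via R1 from blue(d,h)
round 1: derive flow(f,j) via R1 from blue(f,j)
round 1: derive flow(i,a) via R1 from blue(i,a)
round 1: derive flow(i,f) via R1 from blue(i,f)
round 1: derive flow(i,h) via R1 from blue(i,h)
round 1: derive flow(j,h) via R1 from blue(j,h)
round 1: derive flow(d,a) via R3 from blue(d,h), cites(h,a)
round 1: derive flow(d,f) via R3 from blue(d,h), cites(h,f)
round 1: derive flow(i,d) via R3 from blue(i,f), cites(f,d)
round 1: derive flow(i,i) via R3 from blue(i,a), cites(a,i)
round 1: derive flow(i,j) via R3 from blue(i,a), cites(a,j)
round 1: derive flow(j,a) via R3 from blue(j,h), cites(h,a)
round 1: derive flow(j,f) via R3 from blue(j,h), cites(h,f)
round 2: derive flow(d,j) via R2 from flow(d,f), flow(f,j)
round 2: derive flow(f,a) via R2 from flow(f,j), flow(j,a)
round 2: derive flow(f,f) via R2 from flow(f,j), flow(j,f)
round 2: derive flow(f,h) via R2 from flow(f,j), flow(j,h)
round 2: derive flow(j,j) via R2 from flow(j,f), flow(f,j)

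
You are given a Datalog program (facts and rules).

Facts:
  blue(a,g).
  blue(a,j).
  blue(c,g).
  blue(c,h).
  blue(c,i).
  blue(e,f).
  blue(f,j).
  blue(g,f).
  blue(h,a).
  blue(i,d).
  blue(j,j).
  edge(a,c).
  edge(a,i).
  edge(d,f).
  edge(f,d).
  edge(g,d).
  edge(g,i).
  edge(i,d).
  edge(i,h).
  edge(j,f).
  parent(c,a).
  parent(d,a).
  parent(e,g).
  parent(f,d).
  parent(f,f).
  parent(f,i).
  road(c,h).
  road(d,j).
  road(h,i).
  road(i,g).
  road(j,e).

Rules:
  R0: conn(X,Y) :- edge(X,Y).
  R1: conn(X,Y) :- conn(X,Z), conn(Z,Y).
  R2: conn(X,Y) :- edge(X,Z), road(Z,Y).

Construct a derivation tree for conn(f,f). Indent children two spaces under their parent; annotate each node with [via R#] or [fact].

round 1: derive conn(a,c) via R0 from edge(a,c)
round 1: derive conn(a,i) via R0 from edge(a,i)
round 1: derive conn(d,f) via R0 from edge(d,f)
round 1: derive conn(f,d) via R0 from edge(f,d)
round 1: derive conn(g,d) via R0 from edge(g,d)
round 1: derive conn(g,i) via R0 from edge(g,i)
round 1: derive conn(i,d) via R0 from edge(i,d)
round 1: derive conn(i,h) via R0 from edge(i,h)
round 1: derive conn(j,f) via R0 from edge(j,f)
round 1: derive conn(a,g) via R2 from edge(a,i), road(i,g)
round 1: derive conn(a,h) via R2 from edge(a,c), road(c,h)
round 1: derive conn(f,j) via R2 from edge(f,d), road(d,j)
round 1: derive conn(g,g) via R2 from edge(g,i), road(i,g)
round 1: derive conn(g,j) via R2 from edge(g,d), road(d,j)
round 1: derive conn(i,i) via R2 from edge(i,h), road(h,i)
round 1: derive conn(i,j) via R2 from edge(i,d), road(d,j)
round 2: derive conn(a,d) via R1 from conn(a,g), conn(g,d)
round 2: derive conn(a,j) via R1 from conn(a,g), conn(g,j)
round 2: derive conn(d,d) via R1 from conn(d,f), conn(f,d)
round 2: derive conn(d,j) via R1 from conn(d,f), conn(f,j)
round 2: derive conn(f,f) via R1 from conn(f,d), conn(d,f)
round 2: derive conn(g,f) via R1 from conn(g,d), conn(d,f)
round 2: derive conn(g,h) via R1 from conn(g,i), conn(i,h)
round 2: derive conn(i,f) via R1 from conn(i,d), conn(d,f)
round 2: derive conn(j,d) via R1 from conn(j,f), conn(f,d)
round 2: derive conn(j,j) via R1 from conn(j,f), conn(f,j)
round 3: derive conn(a,f) via R1 from conn(a,d), conn(d,f)

conn(f,f)  [via R1]
  conn(f,d)  [via R0]
    edge(f,d)  [fact]
  conn(d,f)  [via R0]
    edge(d,f)  [fact]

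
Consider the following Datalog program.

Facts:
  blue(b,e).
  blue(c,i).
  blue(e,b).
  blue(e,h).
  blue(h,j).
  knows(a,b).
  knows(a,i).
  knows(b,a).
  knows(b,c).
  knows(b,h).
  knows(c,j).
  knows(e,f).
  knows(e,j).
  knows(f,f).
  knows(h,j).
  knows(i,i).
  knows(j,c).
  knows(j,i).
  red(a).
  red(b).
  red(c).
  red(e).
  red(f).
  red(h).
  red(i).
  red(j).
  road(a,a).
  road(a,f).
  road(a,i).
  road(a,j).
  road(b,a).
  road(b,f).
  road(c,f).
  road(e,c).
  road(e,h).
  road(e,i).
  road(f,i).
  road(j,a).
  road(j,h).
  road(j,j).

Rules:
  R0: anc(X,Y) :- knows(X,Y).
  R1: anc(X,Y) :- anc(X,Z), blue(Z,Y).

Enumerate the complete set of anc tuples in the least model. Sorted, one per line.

anc(a,b)
anc(a,e)
anc(a,h)
anc(a,i)
anc(a,j)
anc(b,a)
anc(b,c)
anc(b,h)
anc(b,i)
anc(b,j)
anc(c,j)
anc(e,f)
anc(e,j)
anc(f,f)
anc(h,j)
anc(i,i)
anc(j,c)
anc(j,i)

round 1: derive anc(a,b) via R0 from knows(a,b)
round 1: derive anc(a,i) via R0 from knows(a,i)
round 1: derive anc(b,a) via R0 from knows(b,a)
round 1: derive anc(b,c) via R0 from knows(b,c)
round 1: derive anc(b,h) via R0 from knows(b,h)
round 1: derive anc(c,j) via R0 from knows(c,j)
round 1: derive anc(e,f) via R0 from knows(e,f)
round 1: derive anc(e,j) via R0 from knows(e,j)
round 1: derive anc(f,f) via R0 from knows(f,f)
round 1: derive anc(h,j) via R0 from knows(h,j)
round 1: derive anc(i,i) via R0 from knows(i,i)
round 1: derive anc(j,c) via R0 from knows(j,c)
round 1: derive anc(j,i) via R0 from knows(j,i)
round 2: derive anc(a,e) via R1 from anc(a,b), blue(b,e)
round 2: derive anc(b,i) via R1 from anc(b,c), blue(c,i)
round 2: derive anc(b,j) via R1 from anc(b,h), blue(h,j)
round 3: derive anc(a,h) via R1 from anc(a,e), blue(e,h)
round 4: derive anc(a,j) via R1 from anc(a,h), blue(h,j)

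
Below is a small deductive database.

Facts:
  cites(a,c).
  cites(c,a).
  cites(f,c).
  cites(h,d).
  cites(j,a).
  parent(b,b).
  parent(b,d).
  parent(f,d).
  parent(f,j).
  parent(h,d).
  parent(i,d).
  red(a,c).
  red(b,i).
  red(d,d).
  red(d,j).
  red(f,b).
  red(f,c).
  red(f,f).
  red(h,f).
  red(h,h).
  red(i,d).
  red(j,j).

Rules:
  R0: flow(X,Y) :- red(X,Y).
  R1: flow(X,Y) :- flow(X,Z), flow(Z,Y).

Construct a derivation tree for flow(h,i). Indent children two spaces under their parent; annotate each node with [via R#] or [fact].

round 1: derive flow(a,c) via R0 from red(a,c)
round 1: derive flow(b,i) via R0 from red(b,i)
round 1: derive flow(d,d) via R0 from red(d,d)
round 1: derive flow(d,j) via R0 from red(d,j)
round 1: derive flow(f,b) via R0 from red(f,b)
round 1: derive flow(f,c) via R0 from red(f,c)
round 1: derive flow(f,f) via R0 from red(f,f)
round 1: derive flow(h,f) via R0 from red(h,f)
round 1: derive flow(h,h) via R0 from red(h,h)
round 1: derive flow(i,d) via R0 from red(i,d)
round 1: derive flow(j,j) via R0 from red(j,j)
round 2: derive flow(b,d) via R1 from flow(b,i), flow(i,d)
round 2: derive flow(f,i) via R1 from flow(f,b), flow(b,i)
round 2: derive flow(h,b) via R1 from flow(h,f), flow(f,b)
round 2: derive flow(h,c) via R1 from flow(h,f), flow(f,c)
round 2: derive flow(i,j) via R1 from flow(i,d), flow(d,j)
round 3: derive flow(b,j) via R1 from flow(b,d), flow(d,j)
round 3: derive flow(f,d) via R1 from flow(f,b), flow(b,d)
round 3: derive flow(f,j) via R1 from flow(f,i), flow(i,j)
round 3: derive flow(h,d) via R1 from flow(h,b), flow(b,d)
round 3: derive flow(h,i) via R1 from flow(h,b), flow(b,i)
round 4: derive flow(h,j) via R1 from flow(h,b), flow(b,j)

flow(h,i)  [via R1]
  flow(h,b)  [via R1]
    flow(h,f)  [via R0]
      red(h,f)  [fact]
    flow(f,b)  [via R0]
      red(f,b)  [fact]
  flow(b,i)  [via R0]
    red(b,i)  [fact]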